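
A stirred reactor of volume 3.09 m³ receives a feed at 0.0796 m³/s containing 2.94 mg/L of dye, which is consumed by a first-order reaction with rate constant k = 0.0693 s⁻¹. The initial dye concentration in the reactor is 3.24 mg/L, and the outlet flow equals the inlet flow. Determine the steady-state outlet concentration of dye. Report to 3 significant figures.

Accumulation = in − out − consumed: V dC/dt = Q C_in − Q C − k V C.
At steady state: 0 = Q C_in − (Q + kV) C_ss, so C_ss = Q C_in/(Q + kV).
C_ss = 0.0796·2.94/(0.0796 + 0.0693·3.09) = 0.23402/0.29374 = 0.79671 mg/L.

0.797 mg/L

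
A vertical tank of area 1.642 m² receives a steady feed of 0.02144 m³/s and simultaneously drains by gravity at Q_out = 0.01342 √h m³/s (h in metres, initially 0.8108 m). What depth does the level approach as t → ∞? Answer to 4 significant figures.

Level balance: A dh/dt = 0.02144 − 0.01342 √h. Setting dh/dt = 0:
Q_in = 0.01342 √h_ss ⇒ √h_ss = 0.02144/0.01342 = 1.59762.
h_ss = 1.59762² = 2.55238 m. (Since h₀ = 0.8108 m < h_ss, the level will rise toward this value.)

2.552 m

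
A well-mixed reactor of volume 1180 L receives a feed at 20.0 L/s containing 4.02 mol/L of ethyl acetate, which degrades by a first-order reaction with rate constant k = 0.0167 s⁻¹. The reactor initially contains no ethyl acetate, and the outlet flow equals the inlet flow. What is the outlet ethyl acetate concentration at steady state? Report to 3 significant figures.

2.02 mol/L

Species balance: V dC/dt = Q C_in − Q C − k V C.
At steady state: 0 = Q C_in − (Q + kV) C_ss, so C_ss = Q C_in/(Q + kV).
C_ss = 20.0·4.02/(20.0 + 0.0167·1180) = 80.400/39.706 = 2.0249 mol/L.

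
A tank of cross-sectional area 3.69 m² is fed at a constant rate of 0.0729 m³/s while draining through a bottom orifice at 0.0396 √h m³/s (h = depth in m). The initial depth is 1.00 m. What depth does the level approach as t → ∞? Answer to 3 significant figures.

3.39 m

A dh/dt = Q_in − 0.0396 √h. Steady state requires inflow = outflow:
Q_in = 0.0396 √h_ss ⇒ √h_ss = 0.0729/0.0396 = 1.8409.
h_ss = 1.8409² = 3.3889 m. (Since h₀ = 1.00 m < h_ss, the level will rise toward this value.)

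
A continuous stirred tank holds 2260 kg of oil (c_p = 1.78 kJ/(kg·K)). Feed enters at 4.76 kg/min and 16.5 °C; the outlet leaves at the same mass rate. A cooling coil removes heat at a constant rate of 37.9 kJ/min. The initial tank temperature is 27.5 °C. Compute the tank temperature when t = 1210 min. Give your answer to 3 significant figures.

M c_p dT/dt = ṁ c_p (T_in − T) − Q̇.
Rearrange: dT/dt = (T_ss − T)/τ with τ = M/ṁ = 474.79 min and T_ss = T_in − Q̇/(ṁ c_p) = 12.027 °C.
This is linear first-order; T(t) = T_ss + (T₀ − T_ss) e^(−t/τ).
T(1210) = 12.027 + (15.473)·e^(−1210/474.79) = 12.027 + (15.473)·0.078199 = 13.237 °C.

13.2 °C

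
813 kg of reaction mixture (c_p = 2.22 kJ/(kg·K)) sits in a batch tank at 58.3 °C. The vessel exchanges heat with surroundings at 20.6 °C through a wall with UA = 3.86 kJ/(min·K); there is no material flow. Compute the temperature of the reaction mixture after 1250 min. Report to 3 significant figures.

Energy balance: M c_p dT/dt = −UA(T − T_amb).
dT/dt = (T_ss − T)/τ with T_ss = T_amb = 20.600 °C, τ = M c_p/UA = 813·2.22/3.86 = 467.58 min.
T approaches T_ss exponentially: T(t) = T_ss + (T₀ − T_ss) e^(−t/τ).
T(1250) = 20.600 + (37.700)·0.069021 = 23.202 °C.

23.2 °C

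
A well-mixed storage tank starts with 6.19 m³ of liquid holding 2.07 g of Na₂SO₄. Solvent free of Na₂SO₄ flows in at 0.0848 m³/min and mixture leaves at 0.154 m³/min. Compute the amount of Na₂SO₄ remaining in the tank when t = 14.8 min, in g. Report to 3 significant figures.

1.38 g

Total volume: dV/dt = Q_in − Q_out = -0.069200 m³/min, so V(t) = 6.19 − 0.069200 t and V(14.8) = 5.1658 m³.
Species balance (pure solvent in): dm/dt = −Q_out · m/V(t).
Separate: dm/m = −Q_out dt/V(t) ⇒ ln(m/m₀) = −(Q_out/(Q_in−Q_out)) ln(V/V₀).
m = m₀ (V₀/V)^(Q_out/(Q_in−Q_out)) = 2.07 × (6.19/5.1658)^(-2.2254) = 1.3841 g.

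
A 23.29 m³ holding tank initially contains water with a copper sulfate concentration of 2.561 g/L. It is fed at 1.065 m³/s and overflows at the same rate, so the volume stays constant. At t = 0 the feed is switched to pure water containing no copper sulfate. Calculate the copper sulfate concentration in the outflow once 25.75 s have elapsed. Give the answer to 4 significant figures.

Accumulation = in − out for the solute gives V dC/dt = Q(C_in − C).
Time constant τ = V/Q = 23.29/1.065 = 21.8685 s.
Integrating: C(t) = C_in + (C₀ − C_in) e^(−t/τ).
C(25.75) = 0 + (2.561 − 0)·e^(−25.75/21.8685) = 0 + (2.56100)·0.308051 = 0.788918 g/L.

0.7889 g/L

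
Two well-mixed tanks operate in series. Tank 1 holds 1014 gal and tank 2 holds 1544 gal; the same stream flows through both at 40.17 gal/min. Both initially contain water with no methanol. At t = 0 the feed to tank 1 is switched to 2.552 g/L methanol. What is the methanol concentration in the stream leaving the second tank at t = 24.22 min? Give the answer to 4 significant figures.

0.4634 g/L

Species balance on tank i: dCᵢ/dt = (Cᵢ₋₁ − Cᵢ)/τᵢ with τᵢ = Vᵢ/Q.
τ₁ = 1014/40.17 = 25.2427 min; τ₂ = 1544/40.17 = 38.4366 min.
Solving the cascade with C₁(0)=C₂(0)=0 gives C₂(t) = C_in[1 − (τ₁ e^(−t/τ₁) − τ₂ e^(−t/τ₂))/(τ₁ − τ₂)].
At t = 24.22: e^(−t/τ₁) = 0.383090, e^(−t/τ₂) = 0.532524.
C₂ = 2.552·[1 − (25.2427·0.383090 − 38.4366·0.532524)/(-13.1939)] = 2.552·0.181579 = 0.463390 g/L.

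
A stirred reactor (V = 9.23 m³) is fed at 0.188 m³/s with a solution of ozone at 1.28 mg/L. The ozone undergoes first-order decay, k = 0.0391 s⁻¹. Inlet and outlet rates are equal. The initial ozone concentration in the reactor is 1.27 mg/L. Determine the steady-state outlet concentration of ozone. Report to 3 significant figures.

0.438 mg/L

Accumulation = in − out − consumed: V dC/dt = Q C_in − Q C − k V C.
Steady state (dC/dt = 0): C_ss = Q C_in/(Q + kV) = C_in/(1 + kV/Q).
C_ss = 0.188·1.28/(0.188 + 0.0391·9.23) = 0.24064/0.54889 = 0.43841 mg/L.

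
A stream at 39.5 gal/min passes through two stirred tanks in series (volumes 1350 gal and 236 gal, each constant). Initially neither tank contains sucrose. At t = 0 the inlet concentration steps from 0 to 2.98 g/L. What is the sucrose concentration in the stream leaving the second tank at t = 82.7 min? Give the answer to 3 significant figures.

2.66 g/L

Each tank obeys Vᵢ dCᵢ/dt = Q(Cᵢ₋₁ − Cᵢ), so τᵢ = Vᵢ/Q.
τ₁ = 1350/39.5 = 34.177 min; τ₂ = 236/39.5 = 5.9747 min.
Tank 1: C₁ = C_in(1 − e^(−t/τ₁)). Tank 2 (τ₁ ≠ τ₂): C₂ = C_in[1 − (τ₁ e^(−t/τ₁) − τ₂ e^(−t/τ₂))/(τ₁ − τ₂)].
At t = 82.7: e^(−t/τ₁) = 0.088945, e^(−t/τ₂) = 9.7411e-07.
C₂ = 2.98·[1 − (34.177·0.088945 − 5.9747·9.7411e-07)/(28.203)] = 2.98·0.89221 = 2.6588 g/L.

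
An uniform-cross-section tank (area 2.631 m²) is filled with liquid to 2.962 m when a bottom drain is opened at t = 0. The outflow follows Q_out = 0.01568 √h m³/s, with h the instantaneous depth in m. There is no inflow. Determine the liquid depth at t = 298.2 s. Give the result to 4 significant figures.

Unsteady balance on liquid volume: A dh/dt = −0.01568 √h.
∫ h^(−1/2) dh = −(0.01568/A) ∫ dt, giving 2√h = 2√h₀ − (0.01568/A) t.
√h = √2.962 − 0.01568·298.2/(2·2.631) = 1.72105 − 0.888593 = 0.832453.
h = 0.832453² = 0.692978 m.

0.6930 m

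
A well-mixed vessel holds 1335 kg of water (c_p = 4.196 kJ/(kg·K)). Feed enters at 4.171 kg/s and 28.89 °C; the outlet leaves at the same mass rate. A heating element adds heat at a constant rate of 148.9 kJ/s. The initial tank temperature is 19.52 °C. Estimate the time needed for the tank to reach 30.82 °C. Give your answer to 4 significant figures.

M c_p dT/dt = ṁ c_p (T_in − T) + Q̇.
τ = M/ṁ = 320.067 s; T_ss = T_in + Q̇/(ṁ c_p) = 37.3978 °C.
T(t) = T_ss + (T₀ − T_ss) e^(−t/τ). Set T = 30.82:
e^(−t/τ) = (30.82 − 37.3978)/(19.52 − 37.3978) = 0.367932
t = −320.067 · ln(0.367932) = 320.021 s.

320.0 s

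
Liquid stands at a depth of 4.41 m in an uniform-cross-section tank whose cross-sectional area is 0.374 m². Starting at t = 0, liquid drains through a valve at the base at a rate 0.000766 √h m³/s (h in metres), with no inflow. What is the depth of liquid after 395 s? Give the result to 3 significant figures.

Unsteady balance on liquid volume: A dh/dt = −0.000766 √h.
∫ h^(−1/2) dh = −(0.000766/A) ∫ dt, giving 2√h = 2√h₀ − (0.000766/A) t.
√h = √4.41 − 0.000766·395/(2·0.374) = 2.1000 − 0.40451 = 1.6955.
h = 1.6955² = 2.8747 m.

2.87 m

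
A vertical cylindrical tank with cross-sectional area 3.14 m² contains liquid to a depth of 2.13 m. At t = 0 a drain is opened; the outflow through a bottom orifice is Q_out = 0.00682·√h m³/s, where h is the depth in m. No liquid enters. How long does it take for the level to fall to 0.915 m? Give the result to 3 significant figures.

A dh/dt = −Q_out = −0.00682 √h.
This is separable: 2 d(√h)/dt = −0.00682/A, so √h = √h₀ − (0.00682/(2A)) t.
t = 2A(√h₀ − √h)/0.00682 = 2·3.14·(√2.13 − √0.915)/0.00682
  = 6.2800 × (1.4595 − 0.95656) / 0.00682 = 463.08 s.

463 s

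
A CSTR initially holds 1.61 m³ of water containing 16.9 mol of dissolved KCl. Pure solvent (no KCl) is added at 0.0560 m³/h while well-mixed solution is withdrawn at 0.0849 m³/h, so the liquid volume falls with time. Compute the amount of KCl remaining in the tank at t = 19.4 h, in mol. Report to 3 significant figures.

Let m(t) be the amount of KCl. Volume: V(t) = V₀ + (Q_in − Q_out) t = 1.61 − 0.028900 t; V(19.4) = 1.0493 m³.
Solute balance: dm/dt = 0 − Q_out C = −Q_out m/V(t).
Separate: dm/m = −Q_out dt/V(t) ⇒ ln(m/m₀) = −(Q_out/(Q_in−Q_out)) ln(V/V₀).
m = m₀ (V₀/V)^(Q_out/(Q_in−Q_out)) = 16.9 × (1.61/1.0493)^(-2.9377) = 4.8055 mol.

4.81 mol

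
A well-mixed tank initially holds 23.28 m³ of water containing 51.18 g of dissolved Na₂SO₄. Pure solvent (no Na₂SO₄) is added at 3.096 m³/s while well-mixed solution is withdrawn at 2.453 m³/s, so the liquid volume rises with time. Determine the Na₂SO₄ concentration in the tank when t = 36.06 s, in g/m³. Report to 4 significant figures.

0.07886 g/m³

Let m(t) be the amount of Na₂SO₄. Volume: V(t) = V₀ + (Q_in − Q_out) t = 23.28 + 0.643000 t; V(36.06) = 46.4666 m³.
No Na₂SO₄ enters, so dm/dt = −Q_out · (m/V).
Separate: dm/m = −Q_out dt/V(t) ⇒ ln(m/m₀) = −(Q_out/(Q_in−Q_out)) ln(V/V₀).
m = m₀ (V₀/V)^(Q_out/(Q_in−Q_out)) = 51.18 × (23.28/46.4666)^(3.81493) = 3.66454 g.
C = m/V = 3.66454/46.4666 = 0.0788640 g/m³.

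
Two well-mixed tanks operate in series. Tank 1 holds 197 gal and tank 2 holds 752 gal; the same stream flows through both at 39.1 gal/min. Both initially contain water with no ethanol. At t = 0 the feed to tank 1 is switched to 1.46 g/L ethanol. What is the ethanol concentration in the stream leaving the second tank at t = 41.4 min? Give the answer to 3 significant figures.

1.23 g/L

Time constants: τᵢ = Vᵢ/Q for each well-mixed tank.
τ₁ = 197/39.1 = 5.0384 min; τ₂ = 752/39.1 = 19.233 min.
Solving the cascade with C₁(0)=C₂(0)=0 gives C₂(t) = C_in[1 − (τ₁ e^(−t/τ₁) − τ₂ e^(−t/τ₂))/(τ₁ − τ₂)].
At t = 41.4: e^(−t/τ₁) = 0.00027004, e^(−t/τ₂) = 0.11618.
C₂ = 1.46·[1 − (5.0384·0.00027004 − 19.233·0.11618)/(-14.194)] = 1.46·0.84267 = 1.2303 g/L.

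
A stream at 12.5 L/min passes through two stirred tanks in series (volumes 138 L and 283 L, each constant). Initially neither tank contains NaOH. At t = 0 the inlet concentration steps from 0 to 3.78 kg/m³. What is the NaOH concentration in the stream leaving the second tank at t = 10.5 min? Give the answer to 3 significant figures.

Each tank obeys Vᵢ dCᵢ/dt = Q(Cᵢ₋₁ − Cᵢ), so τᵢ = Vᵢ/Q.
τ₁ = 138/12.5 = 11.040 min; τ₂ = 283/12.5 = 22.640 min.
Solving the cascade with C₁(0)=C₂(0)=0 gives C₂(t) = C_in[1 − (τ₁ e^(−t/τ₁) − τ₂ e^(−t/τ₂))/(τ₁ − τ₂)].
At t = 10.5: e^(−t/τ₁) = 0.38632, e^(−t/τ₂) = 0.62890.
C₂ = 3.78·[1 − (11.040·0.38632 − 22.640·0.62890)/(-11.600)] = 3.78·0.14023 = 0.53007 kg/m³.

0.530 kg/m³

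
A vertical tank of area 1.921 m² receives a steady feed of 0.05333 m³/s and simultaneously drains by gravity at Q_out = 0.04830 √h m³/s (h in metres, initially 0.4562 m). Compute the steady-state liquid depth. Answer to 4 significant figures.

1.219 m

Level balance: A dh/dt = 0.05333 − 0.04830 √h. Setting dh/dt = 0:
Q_in = 0.04830 √h_ss ⇒ √h_ss = 0.05333/0.04830 = 1.10414.
h_ss = 1.10414² = 1.21913 m. (Since h₀ = 0.4562 m < h_ss, the level will rise toward this value.)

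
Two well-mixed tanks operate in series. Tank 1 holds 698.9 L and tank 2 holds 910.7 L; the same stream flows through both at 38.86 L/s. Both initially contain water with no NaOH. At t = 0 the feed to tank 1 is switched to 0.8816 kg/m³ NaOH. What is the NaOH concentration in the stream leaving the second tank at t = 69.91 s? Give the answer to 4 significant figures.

Time constants: τᵢ = Vᵢ/Q for each well-mixed tank.
τ₁ = 698.9/38.86 = 17.9851 s; τ₂ = 910.7/38.86 = 23.4354 s.
Solving the cascade with C₁(0)=C₂(0)=0 gives C₂(t) = C_in[1 − (τ₁ e^(−t/τ₁) − τ₂ e^(−t/τ₂))/(τ₁ − τ₂)].
At t = 69.91: e^(−t/τ₁) = 0.0205045, e^(−t/τ₂) = 0.0506360.
C₂ = 0.8816·[1 − (17.9851·0.0205045 − 23.4354·0.0506360)/(-5.45033)] = 0.8816·0.849936 = 0.749303 kg/m³.

0.7493 kg/m³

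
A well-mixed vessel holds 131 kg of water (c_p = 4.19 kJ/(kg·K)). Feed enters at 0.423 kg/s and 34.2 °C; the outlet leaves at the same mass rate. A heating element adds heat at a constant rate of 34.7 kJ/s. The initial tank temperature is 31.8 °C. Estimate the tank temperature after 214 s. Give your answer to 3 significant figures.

M c_p dT/dt = ṁ c_p (T_in − T) + Q̇.
τ = M/ṁ = 309.69 s; T_ss = T_in + Q̇/(ṁ c_p) = 34.2 + 34.7/(0.423·4.19) = 53.778 °C.
This is linear first-order; T(t) = T_ss + (T₀ − T_ss) e^(−t/τ).
T(214) = 53.778 + (-21.978)·e^(−214/309.69) = 53.778 + (-21.978)·0.50107 = 42.766 °C.

42.8 °C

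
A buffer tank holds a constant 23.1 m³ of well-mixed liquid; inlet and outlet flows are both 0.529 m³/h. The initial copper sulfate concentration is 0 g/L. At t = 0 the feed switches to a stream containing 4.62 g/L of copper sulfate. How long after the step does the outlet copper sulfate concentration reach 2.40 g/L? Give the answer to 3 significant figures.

Species balance: V dC/dt = Q(C_in − C) ⇒ τ = V/Q = 43.667 h.
C(t) = C_in + (C₀ − C_in) e^(−t/τ). Set C = 2.40 and solve for t:
e^(−t/τ) = (C − C_in)/(C₀ − C_in) = (2.40 − 4.62)/(0 − 4.62) = 0.48052
t = −τ ln(…) = 43.667 × 0.73289 = 32.003 h.

32.0 h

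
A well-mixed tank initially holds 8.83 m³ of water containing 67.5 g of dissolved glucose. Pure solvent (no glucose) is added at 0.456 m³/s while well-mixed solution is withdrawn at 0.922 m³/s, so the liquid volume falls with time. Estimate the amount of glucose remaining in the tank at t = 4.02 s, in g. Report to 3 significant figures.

Let m(t) be the amount of glucose. Volume: V(t) = V₀ + (Q_in − Q_out) t = 8.83 − 0.46600 t; V(4.02) = 6.9567 m³.
No glucose enters, so dm/dt = −Q_out · (m/V).
dm/m = −Q_out dt/(V₀ − 0.46600 t); integrating gives ln(m/m₀) = −(Q_out/(Q_in−Q_out)) ln(V/V₀).
m = m₀ (V₀/V)^(Q_out/(Q_in−Q_out)) = 67.5 × (8.83/6.9567)^(-1.9785) = 42.112 g.

42.1 g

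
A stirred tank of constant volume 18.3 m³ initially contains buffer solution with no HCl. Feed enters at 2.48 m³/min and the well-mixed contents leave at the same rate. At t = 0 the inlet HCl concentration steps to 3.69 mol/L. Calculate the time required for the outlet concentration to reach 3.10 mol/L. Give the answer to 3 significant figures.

13.5 min

Species balance: V dC/dt = Q(C_in − C) ⇒ τ = V/Q = 7.3790 min.
C(t) = C_in + (C₀ − C_in) e^(−t/τ). Set C = 3.10 and solve for t:
e^(−t/τ) = (C − C_in)/(C₀ − C_in) = (3.10 − 3.69)/(0 − 3.69) = 0.15989
t = −τ ln(…) = 7.3790 × 1.8333 = 13.528 min.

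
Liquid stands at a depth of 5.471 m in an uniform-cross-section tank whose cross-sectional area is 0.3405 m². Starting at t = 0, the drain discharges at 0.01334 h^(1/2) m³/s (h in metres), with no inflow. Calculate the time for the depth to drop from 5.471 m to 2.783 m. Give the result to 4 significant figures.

34.24 s

A dh/dt = −Q_out = −0.01334 √h.
This is separable: 2 d(√h)/dt = −0.01334/A, so √h = √h₀ − (0.01334/(2A)) t.
t = 2A(√h₀ − √h)/0.01334 = 2·0.3405·(√5.471 − √2.783)/0.01334
  = 0.681000 × (2.33902 − 1.66823) / 0.01334 = 34.2432 s.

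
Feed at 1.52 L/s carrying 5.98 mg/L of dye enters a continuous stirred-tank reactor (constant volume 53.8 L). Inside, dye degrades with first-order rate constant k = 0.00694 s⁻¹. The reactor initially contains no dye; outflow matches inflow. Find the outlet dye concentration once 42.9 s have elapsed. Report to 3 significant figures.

Species balance: V dC/dt = Q C_in − Q C − k V C.
dC/dt = (Q/V) C_in − (Q/V + k) C; effective rate a = Q/V + k = 0.028253 + 0.00694 = 0.035193 s⁻¹.
C_ss = Q C_in/(Q + kV) = 4.8007 mg/L; C(t) = C_ss + (C₀ − C_ss) e^(−a t).
C(42.9) = 4.8007 + (-4.8007)·e^(−0.035193·42.9) = 4.8007 + (-4.8007)·0.22096 = 3.7400 mg/L.

3.74 mg/L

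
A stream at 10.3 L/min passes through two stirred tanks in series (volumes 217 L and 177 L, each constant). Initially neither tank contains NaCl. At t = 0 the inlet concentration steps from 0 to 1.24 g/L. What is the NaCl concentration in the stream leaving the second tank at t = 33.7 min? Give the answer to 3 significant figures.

Species balance on tank i: dCᵢ/dt = (Cᵢ₋₁ − Cᵢ)/τᵢ with τᵢ = Vᵢ/Q.
τ₁ = 217/10.3 = 21.068 min; τ₂ = 177/10.3 = 17.184 min.
Solving the cascade with C₁(0)=C₂(0)=0 gives C₂(t) = C_in[1 − (τ₁ e^(−t/τ₁) − τ₂ e^(−t/τ₂))/(τ₁ − τ₂)].
At t = 33.7: e^(−t/τ₁) = 0.20198, e^(−t/τ₂) = 0.14071.
C₂ = 1.24·[1 − (21.068·0.20198 − 17.184·0.14071)/(3.8835)] = 1.24·0.52689 = 0.65334 g/L.

0.653 g/L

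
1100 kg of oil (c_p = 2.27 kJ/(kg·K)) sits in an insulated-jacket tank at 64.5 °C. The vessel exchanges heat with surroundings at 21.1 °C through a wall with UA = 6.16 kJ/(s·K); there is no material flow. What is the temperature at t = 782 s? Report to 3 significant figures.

27.4 °C

Lumped-capacitance energy balance: M c_p dT/dt = UA(T_amb − T).
dT/dt = (T_ss − T)/τ with T_ss = T_amb = 21.100 °C, τ = M c_p/UA = 1100·2.27/6.16 = 405.36 s.
Integrating: T(t) = T_ss + (T₀ − T_ss) e^(−t/τ).
T(782) = 21.100 + (43.400)·0.14527 = 27.405 °C.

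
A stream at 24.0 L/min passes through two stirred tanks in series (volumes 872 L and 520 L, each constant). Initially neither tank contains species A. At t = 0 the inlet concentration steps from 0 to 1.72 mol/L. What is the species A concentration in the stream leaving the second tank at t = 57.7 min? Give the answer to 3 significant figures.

Each tank obeys Vᵢ dCᵢ/dt = Q(Cᵢ₋₁ − Cᵢ), so τᵢ = Vᵢ/Q.
τ₁ = 872/24.0 = 36.333 min; τ₂ = 520/24.0 = 21.667 min.
Solving the cascade with C₁(0)=C₂(0)=0 gives C₂(t) = C_in[1 − (τ₁ e^(−t/τ₁) − τ₂ e^(−t/τ₂))/(τ₁ − τ₂)].
At t = 57.7: e^(−t/τ₁) = 0.20432, e^(−t/τ₂) = 0.069733.
C₂ = 1.72·[1 − (36.333·0.20432 − 21.667·0.069733)/(14.667)] = 1.72·0.59686 = 1.0266 mol/L.

1.03 mol/L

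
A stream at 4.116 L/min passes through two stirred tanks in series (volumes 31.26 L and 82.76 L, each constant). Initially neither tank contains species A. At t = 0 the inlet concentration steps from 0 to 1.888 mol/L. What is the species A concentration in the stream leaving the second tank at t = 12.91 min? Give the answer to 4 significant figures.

Time constants: τᵢ = Vᵢ/Q for each well-mixed tank.
τ₁ = 31.26/4.116 = 7.59475 min; τ₂ = 82.76/4.116 = 20.1069 min.
Tank 1: C₁ = C_in(1 − e^(−t/τ₁)). Tank 2 (τ₁ ≠ τ₂): C₂ = C_in[1 − (τ₁ e^(−t/τ₁) − τ₂ e^(−t/τ₂))/(τ₁ − τ₂)].
At t = 12.91: e^(−t/τ₁) = 0.182709, e^(−t/τ₂) = 0.526203.
C₂ = 1.888·[1 − (7.59475·0.182709 − 20.1069·0.526203)/(-12.5121)] = 1.888·0.265300 = 0.500886 mol/L.

0.5009 mol/L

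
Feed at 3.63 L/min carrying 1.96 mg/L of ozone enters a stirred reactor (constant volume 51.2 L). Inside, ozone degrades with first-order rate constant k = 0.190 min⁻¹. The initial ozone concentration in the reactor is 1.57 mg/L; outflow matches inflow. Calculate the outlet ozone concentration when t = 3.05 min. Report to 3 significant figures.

1.00 mg/L

V dC/dt = Q(C_in − C) − k V C.
This is linear with rate a = Q/V + k = 0.26090 min⁻¹.
C_ss = Q C_in/(Q + kV) = 0.53262 mg/L; C(t) = C_ss + (C₀ − C_ss) e^(−a t).
C(3.05) = 0.53262 + (1.0374)·e^(−0.26090·3.05) = 0.53262 + (1.0374)·0.45125 = 1.0007 mg/L.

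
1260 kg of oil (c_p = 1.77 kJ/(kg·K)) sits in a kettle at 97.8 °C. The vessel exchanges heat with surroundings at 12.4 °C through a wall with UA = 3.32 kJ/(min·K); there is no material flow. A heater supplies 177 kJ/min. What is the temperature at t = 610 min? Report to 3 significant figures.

Lumped-capacitance energy balance: M c_p dT/dt = UA(T_amb − T) + Q̇.
dT/dt = (T_ss − T)/τ with T_ss = T_amb + Q̇/UA = 12.4 + 177/3.32 = 65.713 °C, τ = M c_p/UA = 1260·1.77/3.32 = 671.75 min.
Solution: T(t) = T_ss + (T₀ − T_ss) e^(−t/τ).
T(610) = 65.713 + (32.087)·0.40330 = 78.654 °C.

78.7 °C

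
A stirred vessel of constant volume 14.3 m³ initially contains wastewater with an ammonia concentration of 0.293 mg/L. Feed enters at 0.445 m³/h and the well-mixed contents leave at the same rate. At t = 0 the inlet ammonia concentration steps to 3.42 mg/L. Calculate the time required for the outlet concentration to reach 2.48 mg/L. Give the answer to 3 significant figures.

38.6 h

Species balance: V dC/dt = Q(C_in − C) ⇒ τ = V/Q = 32.135 h.
C(t) = C_in + (C₀ − C_in) e^(−t/τ). Set C = 2.48 and solve for t:
e^(−t/τ) = (C − C_in)/(C₀ − C_in) = (2.48 − 3.42)/(0.293 − 3.42) = 0.30061
t = −τ ln(…) = 32.135 × 1.2019 = 38.624 h.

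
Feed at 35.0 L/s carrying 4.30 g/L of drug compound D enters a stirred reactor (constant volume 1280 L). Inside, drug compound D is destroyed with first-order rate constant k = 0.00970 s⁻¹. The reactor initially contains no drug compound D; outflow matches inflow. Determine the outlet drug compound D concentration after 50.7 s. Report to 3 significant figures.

2.69 g/L

Accumulation = in − out − consumed: V dC/dt = Q C_in − Q C − k V C.
This is linear with rate a = Q/V + k = 0.037044 s⁻¹.
C_ss = Q C_in/(Q + kV) = 3.1740 g/L; C(t) = C_ss + (C₀ − C_ss) e^(−a t).
C(50.7) = 3.1740 + (-3.1740)·e^(−0.037044·50.7) = 3.1740 + (-3.1740)·0.15288 = 2.6888 g/L.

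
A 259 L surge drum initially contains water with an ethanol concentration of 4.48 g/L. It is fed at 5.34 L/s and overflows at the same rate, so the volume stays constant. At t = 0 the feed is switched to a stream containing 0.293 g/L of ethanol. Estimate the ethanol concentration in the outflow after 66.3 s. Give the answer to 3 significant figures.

Mass balance on the solute (V constant): V dC/dt = Q(C_in − C).
Time constant τ = V/Q = 259/5.34 = 48.502 s.
Solution: C(t) = C_in + (C₀ − C_in) e^(−t/τ).
C(66.3) = 0.293 + (4.48 − 0.293)·e^(−66.3/48.502) = 0.293 + (4.1870)·0.25488 = 1.3602 g/L.

1.36 g/L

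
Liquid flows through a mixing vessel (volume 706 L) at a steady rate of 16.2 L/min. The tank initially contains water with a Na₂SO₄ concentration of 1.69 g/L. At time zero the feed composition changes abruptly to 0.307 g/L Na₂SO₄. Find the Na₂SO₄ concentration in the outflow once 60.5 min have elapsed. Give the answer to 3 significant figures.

Accumulation = in − out for the solute gives V dC/dt = Q(C_in − C).
Time constant τ = V/Q = 706/16.2 = 43.580 min.
Integrating: C(t) = C_in + (C₀ − C_in) e^(−t/τ).
C(60.5) = 0.307 + (1.69 − 0.307)·e^(−60.5/43.580) = 0.307 + (1.3830)·0.24951 = 0.65208 g/L.

0.652 g/L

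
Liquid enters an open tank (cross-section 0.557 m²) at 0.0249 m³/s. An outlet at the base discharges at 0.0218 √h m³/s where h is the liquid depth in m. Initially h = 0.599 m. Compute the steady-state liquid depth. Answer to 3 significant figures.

1.30 m

A dh/dt = Q_in − 0.0218 √h. Steady state requires inflow = outflow:
Q_in = 0.0218 √h_ss ⇒ √h_ss = 0.0249/0.0218 = 1.1422.
h_ss = 1.1422² = 1.3046 m. (Since h₀ = 0.599 m < h_ss, the level will rise toward this value.)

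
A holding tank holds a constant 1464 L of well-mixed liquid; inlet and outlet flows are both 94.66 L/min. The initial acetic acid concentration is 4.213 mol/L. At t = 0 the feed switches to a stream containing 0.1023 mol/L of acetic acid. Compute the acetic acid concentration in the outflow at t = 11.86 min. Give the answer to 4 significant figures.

2.012 mol/L

Unsteady species balance (constant V, well mixed): V dC/dt = Q(C_in − C).
Rewrite as dC/dt + C/τ = C_in/τ, τ = V/Q = 15.4659 min.
Integrating: C(t) = C_in + (C₀ − C_in) e^(−t/τ).
C(11.86) = 0.1023 + (4.213 − 0.1023)·e^(−11.86/15.4659) = 0.1023 + (4.11070)·0.464474 = 2.01161 mol/L.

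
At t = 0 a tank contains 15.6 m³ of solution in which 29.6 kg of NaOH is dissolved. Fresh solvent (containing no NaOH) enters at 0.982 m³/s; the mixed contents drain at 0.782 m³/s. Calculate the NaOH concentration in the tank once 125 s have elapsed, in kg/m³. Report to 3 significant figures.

Total volume: dV/dt = Q_in − Q_out = 0.20000 m³/s, so V(t) = 15.6 + 0.20000 t and V(125) = 40.600 m³.
Solute balance: dm/dt = 0 − Q_out C = −Q_out m/V(t).
dm/m = −Q_out dt/(V₀ + 0.20000 t); integrating gives ln(m/m₀) = −(Q_out/(Q_in−Q_out)) ln(V/V₀).
m = m₀ (V₀/V)^(Q_out/(Q_in−Q_out)) = 29.6 × (15.6/40.600)^(3.9100) = 0.70319 kg.
C = m/V = 0.70319/40.600 = 0.017320 kg/m³.

0.0173 kg/m³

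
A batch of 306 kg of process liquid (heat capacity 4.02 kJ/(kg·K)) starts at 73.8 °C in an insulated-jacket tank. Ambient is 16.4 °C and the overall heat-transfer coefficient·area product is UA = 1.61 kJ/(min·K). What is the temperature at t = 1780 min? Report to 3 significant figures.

22.0 °C

M c_p dT/dt = −UA(T − T_amb).
dT/dt = (T_ss − T)/τ with T_ss = T_amb = 16.400 °C, τ = M c_p/UA = 306·4.02/1.61 = 764.05 min.
Solution: T(t) = T_ss + (T₀ − T_ss) e^(−t/τ).
T(1780) = 16.400 + (57.400)·0.097326 = 21.986 °C.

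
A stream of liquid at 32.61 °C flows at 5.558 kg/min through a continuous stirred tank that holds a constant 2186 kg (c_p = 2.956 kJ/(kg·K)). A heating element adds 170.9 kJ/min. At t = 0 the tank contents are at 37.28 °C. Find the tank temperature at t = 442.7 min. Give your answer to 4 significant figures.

First-law balance (no shaft work): M c_p dT/dt = ṁ c_p (T_in − T) + 170.9.
τ = M/ṁ = 393.307 min; T_ss = T_in + Q̇/(ṁ c_p) = 32.61 + 170.9/(5.558·2.956) = 43.0121 °C.
Integrating: T(t) = T_ss + (T₀ − T_ss) e^(−t/τ).
T(442.7) = 43.0121 + (-5.73205)·e^(−442.7/393.307) = 43.0121 + (-5.73205)·0.324463 = 41.1522 °C.

41.15 °C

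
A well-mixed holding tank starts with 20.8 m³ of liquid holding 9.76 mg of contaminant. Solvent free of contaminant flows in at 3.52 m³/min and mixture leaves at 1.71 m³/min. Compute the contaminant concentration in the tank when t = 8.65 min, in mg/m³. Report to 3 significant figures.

0.158 mg/m³

Total volume: dV/dt = Q_in − Q_out = 1.8100 m³/min, so V(t) = 20.8 + 1.8100 t and V(8.65) = 36.457 m³.
No contaminant enters, so dm/dt = −Q_out · (m/V).
Separate: dm/m = −Q_out dt/V(t) ⇒ ln(m/m₀) = −(Q_out/(Q_in−Q_out)) ln(V/V₀).
m = m₀ (V₀/V)^(Q_out/(Q_in−Q_out)) = 9.76 × (20.8/36.457)^(0.94475) = 5.7438 mg.
C = m/V = 5.7438/36.457 = 0.15755 mg/m³.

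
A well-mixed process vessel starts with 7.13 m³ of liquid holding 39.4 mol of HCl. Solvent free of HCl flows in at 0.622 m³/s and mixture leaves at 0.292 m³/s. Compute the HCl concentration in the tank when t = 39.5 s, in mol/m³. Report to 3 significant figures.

Let m(t) be the amount of HCl. Volume: V(t) = V₀ + (Q_in − Q_out) t = 7.13 + 0.33000 t; V(39.5) = 20.165 m³.
No HCl enters, so dm/dt = −Q_out · (m/V).
Separate: dm/m = −Q_out dt/V(t) ⇒ ln(m/m₀) = −(Q_out/(Q_in−Q_out)) ln(V/V₀).
m = m₀ (V₀/V)^(Q_out/(Q_in−Q_out)) = 39.4 × (7.13/20.165)^(0.88485) = 15.703 mol.
C = m/V = 15.703/20.165 = 0.77872 mol/m³.

0.779 mol/m³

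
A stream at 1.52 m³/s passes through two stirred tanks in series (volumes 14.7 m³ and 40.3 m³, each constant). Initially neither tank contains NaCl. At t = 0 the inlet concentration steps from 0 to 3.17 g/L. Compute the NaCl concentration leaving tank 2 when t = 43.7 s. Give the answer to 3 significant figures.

Species balance on tank i: dCᵢ/dt = (Cᵢ₋₁ − Cᵢ)/τᵢ with τᵢ = Vᵢ/Q.
τ₁ = 14.7/1.52 = 9.6711 s; τ₂ = 40.3/1.52 = 26.513 s.
Solving the cascade with C₁(0)=C₂(0)=0 gives C₂(t) = C_in[1 − (τ₁ e^(−t/τ₁) − τ₂ e^(−t/τ₂))/(τ₁ − τ₂)].
At t = 43.7: e^(−t/τ₁) = 0.010904, e^(−t/τ₂) = 0.19239.
C₂ = 3.17·[1 − (9.6711·0.010904 − 26.513·0.19239)/(-16.842)] = 3.17·0.70340 = 2.2298 g/L.

2.23 g/L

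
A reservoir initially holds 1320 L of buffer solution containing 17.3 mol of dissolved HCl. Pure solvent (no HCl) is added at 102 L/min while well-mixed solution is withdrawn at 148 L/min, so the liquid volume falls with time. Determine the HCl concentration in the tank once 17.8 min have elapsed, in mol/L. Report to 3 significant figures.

Total volume: dV/dt = Q_in − Q_out = -46.000 L/min, so V(t) = 1320 − 46.000 t and V(17.8) = 501.20 L.
No HCl enters, so dm/dt = −Q_out · (m/V).
Separate: dm/m = −Q_out dt/V(t) ⇒ ln(m/m₀) = −(Q_out/(Q_in−Q_out)) ln(V/V₀).
m = m₀ (V₀/V)^(Q_out/(Q_in−Q_out)) = 17.3 × (1320/501.20)^(-3.2174) = 0.76724 mol.
C = m/V = 0.76724/501.20 = 0.0015308 mol/L.

0.00153 mol/L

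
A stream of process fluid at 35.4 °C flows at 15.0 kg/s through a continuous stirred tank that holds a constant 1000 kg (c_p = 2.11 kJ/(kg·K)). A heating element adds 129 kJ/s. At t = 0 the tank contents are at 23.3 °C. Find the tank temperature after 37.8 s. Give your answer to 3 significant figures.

First-law balance (no shaft work): M c_p dT/dt = ṁ c_p (T_in − T) + 129.
Rearrange: dT/dt = (T_ss − T)/τ with τ = M/ṁ = 66.667 s and T_ss = T_in + Q̇/(ṁ c_p) = 39.476 °C.
Integrating: T(t) = T_ss + (T₀ − T_ss) e^(−t/τ).
T(37.8) = 39.476 + (-16.176)·e^(−37.8/66.667) = 39.476 + (-16.176)·0.56722 = 30.301 °C.

30.3 °C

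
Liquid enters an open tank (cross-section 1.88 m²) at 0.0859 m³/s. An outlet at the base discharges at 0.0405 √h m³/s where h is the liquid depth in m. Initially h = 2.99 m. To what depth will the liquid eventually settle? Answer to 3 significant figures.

4.50 m

Accumulation of liquid (constant cross-section A): A dh/dt = Q_in − 0.0405 √h. At steady state dh/dt = 0:
Q_in = 0.0405 √h_ss ⇒ √h_ss = 0.0859/0.0405 = 2.1210.
h_ss = 2.1210² = 4.4986 m. (Since h₀ = 2.99 m < h_ss, the level will rise toward this value.)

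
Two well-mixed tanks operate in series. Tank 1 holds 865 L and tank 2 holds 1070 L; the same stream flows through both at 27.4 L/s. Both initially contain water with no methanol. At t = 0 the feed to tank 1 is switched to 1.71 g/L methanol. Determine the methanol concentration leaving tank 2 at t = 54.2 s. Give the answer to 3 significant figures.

0.778 g/L

Each tank obeys Vᵢ dCᵢ/dt = Q(Cᵢ₋₁ − Cᵢ), so τᵢ = Vᵢ/Q.
τ₁ = 865/27.4 = 31.569 s; τ₂ = 1070/27.4 = 39.051 s.
Solving the cascade with C₁(0)=C₂(0)=0 gives C₂(t) = C_in[1 − (τ₁ e^(−t/τ₁) − τ₂ e^(−t/τ₂))/(τ₁ − τ₂)].
At t = 54.2: e^(−t/τ₁) = 0.17963, e^(−t/τ₂) = 0.24959.
C₂ = 1.71·[1 − (31.569·0.17963 − 39.051·0.24959)/(-7.4818)] = 1.71·0.45520 = 0.77839 g/L.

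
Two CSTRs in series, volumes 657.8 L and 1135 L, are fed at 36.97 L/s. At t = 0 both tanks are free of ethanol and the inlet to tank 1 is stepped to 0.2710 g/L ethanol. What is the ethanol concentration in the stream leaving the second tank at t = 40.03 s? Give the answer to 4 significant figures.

Time constants: τᵢ = Vᵢ/Q for each well-mixed tank.
τ₁ = 657.8/36.97 = 17.7928 s; τ₂ = 1135/36.97 = 30.7006 s.
Tank 1: C₁ = C_in(1 − e^(−t/τ₁)). Tank 2 (τ₁ ≠ τ₂): C₂ = C_in[1 − (τ₁ e^(−t/τ₁) − τ₂ e^(−t/τ₂))/(τ₁ − τ₂)].
At t = 40.03: e^(−t/τ₁) = 0.105422, e^(−t/τ₂) = 0.271475.
C₂ = 0.2710·[1 − (17.7928·0.105422 − 30.7006·0.271475)/(-12.9078)] = 0.2710·0.499627 = 0.135399 g/L.

0.1354 g/L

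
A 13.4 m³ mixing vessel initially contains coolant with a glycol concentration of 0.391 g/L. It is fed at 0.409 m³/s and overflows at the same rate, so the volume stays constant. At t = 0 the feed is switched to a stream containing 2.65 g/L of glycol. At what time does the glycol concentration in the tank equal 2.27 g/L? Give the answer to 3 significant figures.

Unsteady species balance (constant V, well mixed): V dC/dt = Q(C_in − C), so τ = V/Q = 32.763 s.
C(t) = C_in + (C₀ − C_in) e^(−t/τ). Set C = 2.27 and solve for t:
e^(−t/τ) = (C − C_in)/(C₀ − C_in) = (2.27 − 2.65)/(0.391 − 2.65) = 0.16822
t = −τ ln(…) = 32.763 × 1.7825 = 58.400 s.

58.4 s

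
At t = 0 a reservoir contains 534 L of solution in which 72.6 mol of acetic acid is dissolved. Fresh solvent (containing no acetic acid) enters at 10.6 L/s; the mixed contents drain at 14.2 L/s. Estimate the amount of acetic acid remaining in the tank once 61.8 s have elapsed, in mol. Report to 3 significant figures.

8.66 mol

Total volume: dV/dt = Q_in − Q_out = -3.6000 L/s, so V(t) = 534 − 3.6000 t and V(61.8) = 311.52 L.
Solute balance: dm/dt = 0 − Q_out C = −Q_out m/V(t).
Separate: dm/m = −Q_out dt/V(t) ⇒ ln(m/m₀) = −(Q_out/(Q_in−Q_out)) ln(V/V₀).
m = m₀ (V₀/V)^(Q_out/(Q_in−Q_out)) = 72.6 × (534/311.52)^(-3.9444) = 8.6640 mol.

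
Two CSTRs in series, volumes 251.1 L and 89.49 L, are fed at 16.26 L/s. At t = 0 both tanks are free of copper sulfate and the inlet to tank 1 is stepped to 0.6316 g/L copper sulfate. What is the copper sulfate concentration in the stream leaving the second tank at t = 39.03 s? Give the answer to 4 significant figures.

0.5535 g/L

Each tank obeys Vᵢ dCᵢ/dt = Q(Cᵢ₋₁ − Cᵢ), so τᵢ = Vᵢ/Q.
τ₁ = 251.1/16.26 = 15.4428 s; τ₂ = 89.49/16.26 = 5.50369 s.
Tank 1: C₁ = C_in(1 − e^(−t/τ₁)). Tank 2 (τ₁ ≠ τ₂): C₂ = C_in[1 − (τ₁ e^(−t/τ₁) − τ₂ e^(−t/τ₂))/(τ₁ − τ₂)].
At t = 39.03: e^(−t/τ₁) = 0.0798671, e^(−t/τ₂) = 0.000832060.
C₂ = 0.6316·[1 − (15.4428·0.0798671 − 5.50369·0.000832060)/(9.93911)] = 0.6316·0.876368 = 0.553514 g/L.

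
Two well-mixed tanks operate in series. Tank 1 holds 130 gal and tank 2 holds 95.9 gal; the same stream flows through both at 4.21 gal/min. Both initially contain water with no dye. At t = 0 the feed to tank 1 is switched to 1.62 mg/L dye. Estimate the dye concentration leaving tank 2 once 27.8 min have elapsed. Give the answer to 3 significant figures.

Species balance on tank i: dCᵢ/dt = (Cᵢ₋₁ − Cᵢ)/τᵢ with τᵢ = Vᵢ/Q.
τ₁ = 130/4.21 = 30.879 min; τ₂ = 95.9/4.21 = 22.779 min.
Solving the cascade with C₁(0)=C₂(0)=0 gives C₂(t) = C_in[1 − (τ₁ e^(−t/τ₁) − τ₂ e^(−t/τ₂))/(τ₁ − τ₂)].
At t = 27.8: e^(−t/τ₁) = 0.40645, e^(−t/τ₂) = 0.29511.
C₂ = 1.62·[1 − (30.879·0.40645 − 22.779·0.29511)/(8.0998)] = 1.62·0.28042 = 0.45427 mg/L.

0.454 mg/L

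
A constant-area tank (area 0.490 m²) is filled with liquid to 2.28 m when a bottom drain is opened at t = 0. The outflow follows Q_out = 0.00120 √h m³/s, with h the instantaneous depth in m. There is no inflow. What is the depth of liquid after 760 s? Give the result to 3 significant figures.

A dh/dt = −Q_out = −0.00120 √h.
Separate and integrate: 2(√h − √h₀) = −(0.00120/A) t.
√h = √2.28 − 0.00120·760/(2·0.490) = 1.5100 − 0.93061 = 0.57935.
h = 0.57935² = 0.33565 m.

0.336 m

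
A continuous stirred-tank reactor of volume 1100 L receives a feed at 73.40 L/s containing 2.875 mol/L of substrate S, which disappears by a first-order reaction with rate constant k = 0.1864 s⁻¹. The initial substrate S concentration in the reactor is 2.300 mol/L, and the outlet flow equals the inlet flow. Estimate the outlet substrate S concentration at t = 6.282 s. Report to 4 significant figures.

Accumulation = in − out − consumed: V dC/dt = Q C_in − Q C − k V C.
This is linear with rate a = Q/V + k = 0.253127 s⁻¹.
C_ss = Q C_in/(Q + kV) = 0.757883 mol/L; C(t) = C_ss + (C₀ − C_ss) e^(−a t).
C(6.282) = 0.757883 + (1.54212)·e^(−0.253127·6.282) = 0.757883 + (1.54212)·0.203896 = 1.07231 mol/L.

1.072 mol/L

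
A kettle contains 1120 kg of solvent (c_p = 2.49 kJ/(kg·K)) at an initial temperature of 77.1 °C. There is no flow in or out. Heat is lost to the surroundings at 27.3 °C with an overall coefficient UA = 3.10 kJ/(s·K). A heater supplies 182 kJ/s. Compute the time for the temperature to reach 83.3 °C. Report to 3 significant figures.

1070 s

M c_p dT/dt = −UA(T − T_amb) + Q̇.
τ = M c_p/UA = 899.61 s; T_ss = T_amb + Q̇/UA = 27.3 + 182/3.10 = 86.010 °C.
T(t) = T_ss + (T₀ − T_ss)e^(−t/τ); set T = 83.3:
t = −τ ln[(T − T_ss)/(T₀ − T_ss)] = −899.61 · ln(0.30413) = 1070.8 s.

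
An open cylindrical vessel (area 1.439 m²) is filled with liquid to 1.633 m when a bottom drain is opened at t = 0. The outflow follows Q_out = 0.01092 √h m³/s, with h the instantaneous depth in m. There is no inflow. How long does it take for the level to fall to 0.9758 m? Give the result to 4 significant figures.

76.45 s

With no inflow, A dh/dt = −0.01092 √h.
This is separable: 2 d(√h)/dt = −0.01092/A, so √h = √h₀ − (0.01092/(2A)) t.
t = 2A(√h₀ − √h)/0.01092 = 2·1.439·(√1.633 − √0.9758)/0.01092
  = 2.87800 × (1.27789 − 0.987826) / 0.01092 = 76.4470 s.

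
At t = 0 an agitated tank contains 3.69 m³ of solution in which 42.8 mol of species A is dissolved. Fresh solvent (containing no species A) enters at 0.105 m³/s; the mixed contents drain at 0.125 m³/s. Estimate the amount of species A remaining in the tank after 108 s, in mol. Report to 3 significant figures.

0.175 mol

Total volume: dV/dt = Q_in − Q_out = -0.020000 m³/s, so V(t) = 3.69 − 0.020000 t and V(108) = 1.5300 m³.
Solute balance: dm/dt = 0 − Q_out C = −Q_out m/V(t).
Separate: dm/m = −Q_out dt/V(t) ⇒ ln(m/m₀) = −(Q_out/(Q_in−Q_out)) ln(V/V₀).
m = m₀ (V₀/V)^(Q_out/(Q_in−Q_out)) = 42.8 × (3.69/1.5300)^(-6.2500) = 0.17452 mol.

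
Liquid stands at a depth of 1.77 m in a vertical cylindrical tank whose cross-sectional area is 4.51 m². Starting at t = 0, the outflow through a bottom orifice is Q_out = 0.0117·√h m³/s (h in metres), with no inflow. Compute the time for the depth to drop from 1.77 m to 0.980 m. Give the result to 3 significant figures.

262 s

A dh/dt = −Q_out = −0.0117 √h.
Separate and integrate: 2(√h − √h₀) = −(0.0117/A) t.
t = 2A(√h₀ − √h)/0.0117 = 2·4.51·(√1.77 − √0.980)/0.0117
  = 9.0200 × (1.3304 − 0.98995) / 0.0117 = 262.48 s.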